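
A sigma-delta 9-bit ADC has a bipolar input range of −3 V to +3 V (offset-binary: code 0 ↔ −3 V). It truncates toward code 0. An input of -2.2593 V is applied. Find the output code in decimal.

Full-scale span = 6 V; LSB = 6/2^9 = 11.719 mV.
(V_in − V_low)/LSB = (-2.2593 − (−3)) / 0.0117188 = 63.206.
⌊·⌋(63.206) = 63.

code 63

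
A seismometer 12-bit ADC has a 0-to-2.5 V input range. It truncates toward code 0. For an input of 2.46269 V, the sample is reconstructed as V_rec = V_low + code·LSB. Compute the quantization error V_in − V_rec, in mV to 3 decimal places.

0.532 mV

Step size: 2.5 V ÷ 2^12 = 0.610 mV.
(2.46269 − 0)/0.000610352 = 4034.8713; ⌊·⌋ gives code 4034.
Code 4034 maps back to 0 + 4034×0.000610352 V = 2.4621582 V.
Difference: 0.000531797 V → 0.532 mV.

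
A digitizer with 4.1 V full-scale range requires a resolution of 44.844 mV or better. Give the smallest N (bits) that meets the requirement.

Number of steps required ≥ 4.1 V / 44.844 mV = 91.43.
Need 2^N ≥ 91.43; 2^6 = 64, 2^7 = 128.
Minimum N = 7.

7 bits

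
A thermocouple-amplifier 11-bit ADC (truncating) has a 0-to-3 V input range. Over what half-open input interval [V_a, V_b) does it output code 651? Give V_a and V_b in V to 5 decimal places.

LSB = 3/2^11 = 1.465 mV.
V_a = V_low + 651·LSB = 0.953613 V; V_b = V_low + 652·LSB = 0.955078 V.

[0.95361 V, 0.95508 V)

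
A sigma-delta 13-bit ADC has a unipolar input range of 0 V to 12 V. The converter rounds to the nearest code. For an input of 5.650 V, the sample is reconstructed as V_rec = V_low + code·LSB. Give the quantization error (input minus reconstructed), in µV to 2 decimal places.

Step size: 12 V ÷ 2^13 = 1.465 mV.
Scaled input = 3857.0667 LSBs, so code = 3857.
Reconstructed: 5.6499023 V.
V_in − V_rec = 9.76563e-05 V = 97.66 µV.

97.66 µV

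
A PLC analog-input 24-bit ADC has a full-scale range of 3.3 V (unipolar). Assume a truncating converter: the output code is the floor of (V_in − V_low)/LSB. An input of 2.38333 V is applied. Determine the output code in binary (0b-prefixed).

LSB = 3.3 V / 16777216 = 0.20 µV.
(2.38333 − 0) / 1.96695e-07 = 12116861.276 LSBs.
So the output code is 12116861.
In binary (0b-prefixed): 0b101110001110001101111101.

code 0b101110001110001101111101 (decimal 12116861)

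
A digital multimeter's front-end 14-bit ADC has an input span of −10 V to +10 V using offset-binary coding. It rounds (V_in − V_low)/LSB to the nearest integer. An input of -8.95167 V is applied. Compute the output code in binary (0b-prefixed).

code 0b1101011011 (decimal 859)

With 16384 levels over 20 V, one step is 1.221 mV.
(V_in − V_low)/LSB = (-8.95167 − (−10)) / 0.0012207 = 858.792.
So the output code is 859.
In binary (0b-prefixed): 0b1101011011.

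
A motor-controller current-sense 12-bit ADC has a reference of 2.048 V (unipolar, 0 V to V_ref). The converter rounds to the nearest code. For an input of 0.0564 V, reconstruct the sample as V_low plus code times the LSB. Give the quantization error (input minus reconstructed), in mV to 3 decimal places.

-0.100 mV

LSB = 2.048/2^12 = 0.500 mV.
(V_in − V_low)/LSB = (0.0564 − 0)/0.0005 = 112.8000 → code 113 (round).
V_rec = 0 + 113·0.0005 = 0.0565 V.
Difference: -0.0001 V → -0.100 mV.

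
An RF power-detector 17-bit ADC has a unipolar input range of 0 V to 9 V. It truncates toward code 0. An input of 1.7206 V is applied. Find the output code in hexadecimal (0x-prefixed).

Full-scale span = 9 V; LSB = 9/2^17 = 68.66 µV.
Input sits at 25058.054 steps above V_low.
Floor → code 25058.
In hexadecimal (0x-prefixed): 0x61E2.

code 0x61E2 (decimal 25058)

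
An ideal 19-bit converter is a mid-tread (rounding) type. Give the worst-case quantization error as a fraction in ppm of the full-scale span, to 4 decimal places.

Rounding → worst-case error = ½ LSB = V_FS/2^20, so 1e+06/1048576 = 0.953674 ppm of full scale.

0.9537 ppm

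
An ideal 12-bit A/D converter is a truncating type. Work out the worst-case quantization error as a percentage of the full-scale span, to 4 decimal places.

Truncating → worst-case error = 1 LSB = V_FS/2^12, so 100/4096 = 0.0244141 % of full scale.

0.0244 %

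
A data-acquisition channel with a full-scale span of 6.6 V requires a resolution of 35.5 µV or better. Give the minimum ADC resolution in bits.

Number of steps required ≥ 6.6 V / 35.5 µV = 185915.49.
Need 2^N ≥ 185915.49; 2^17 = 131072, 2^18 = 262144.
Minimum N = 18.

18 bits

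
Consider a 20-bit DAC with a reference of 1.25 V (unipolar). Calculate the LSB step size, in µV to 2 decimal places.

Full-scale span = 1.25 V.
LSB = 1.25 / 2^20 = 1.25 / 1048576 = 1.19209e-06 V = 1.19 µV.

1.19 µV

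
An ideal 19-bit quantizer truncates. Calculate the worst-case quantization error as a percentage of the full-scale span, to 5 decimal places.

Truncating → worst-case error = 1 LSB = V_FS/2^19, so 100/524288 = 0.000190735 % of full scale.

0.00019 %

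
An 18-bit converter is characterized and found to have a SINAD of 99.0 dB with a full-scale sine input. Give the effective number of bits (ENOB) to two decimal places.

16.15 bits

ENOB = (SINAD − 1.76) / 6.02 = (99.0 − 1.76)/6.02 = 16.153.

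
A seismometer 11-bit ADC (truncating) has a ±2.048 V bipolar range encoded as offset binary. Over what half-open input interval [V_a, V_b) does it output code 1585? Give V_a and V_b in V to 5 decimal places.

LSB = 4.096/2^11 = 2.000 mV.
V_a = V_low + 1585·LSB = 1.122 V; V_b = V_low + 1586·LSB = 1.124 V.

[1.12200 V, 1.12400 V)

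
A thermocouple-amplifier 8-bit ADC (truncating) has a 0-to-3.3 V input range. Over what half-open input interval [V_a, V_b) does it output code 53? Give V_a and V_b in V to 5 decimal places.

[0.68320 V, 0.69609 V)

LSB = 3.3/2^8 = 12.891 mV.
V_a = V_low + 53·LSB = 0.683203 V; V_b = V_low + 54·LSB = 0.696094 V.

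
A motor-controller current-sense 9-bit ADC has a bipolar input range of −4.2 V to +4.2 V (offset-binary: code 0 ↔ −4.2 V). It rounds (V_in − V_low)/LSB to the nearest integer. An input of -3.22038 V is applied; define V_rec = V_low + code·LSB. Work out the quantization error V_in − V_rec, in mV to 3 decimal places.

-4.755 mV

One LSB is 8.4 V / 512 = 16.406 mV.
Scaled input = 59.7102 LSBs, so code = 60.
Reconstructed: -3.215625 V.
Error = -3.22038 − (−3.215625) = -0.004755 V = -4.755 mV.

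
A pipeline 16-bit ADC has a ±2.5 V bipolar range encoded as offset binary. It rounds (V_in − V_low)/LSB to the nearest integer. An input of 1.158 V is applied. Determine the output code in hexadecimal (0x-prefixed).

With 65536 levels over 5 V, one step is 76.29 µV.
Input sits at 47946.138 steps above V_low.
So the output code is 47946.
In hexadecimal (0x-prefixed): 0xBB4A.

code 0xBB4A (decimal 47946)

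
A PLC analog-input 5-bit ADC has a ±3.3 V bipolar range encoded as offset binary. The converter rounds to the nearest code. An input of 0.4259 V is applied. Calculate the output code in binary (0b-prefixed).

code 0b10010 (decimal 18)

Full-scale span = 6.6 V; LSB = 6.6/2^5 = 206.250 mV.
(V_in − V_low)/LSB = (0.4259 − (−3.3)) / 0.20625 = 18.065.
round(18.065) = 18.
In binary (0b-prefixed): 0b10010.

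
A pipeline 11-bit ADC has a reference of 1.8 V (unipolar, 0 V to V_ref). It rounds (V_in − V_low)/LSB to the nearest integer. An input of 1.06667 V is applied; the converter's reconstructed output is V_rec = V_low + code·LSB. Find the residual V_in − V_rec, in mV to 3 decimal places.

-0.322 mV

One LSB is 1.8 V / 2048 = 0.879 mV.
Scaled input = 1213.6334 LSBs, so code = 1214.
Code 1214 maps back to 0 + 1214×0.000878906 V = 1.0669922 V.
Difference: -0.000322187 V → -0.322 mV.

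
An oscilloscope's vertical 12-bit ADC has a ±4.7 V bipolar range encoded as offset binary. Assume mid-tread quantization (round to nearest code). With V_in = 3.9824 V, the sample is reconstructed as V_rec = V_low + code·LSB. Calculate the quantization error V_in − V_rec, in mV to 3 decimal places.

0.711 mV

One LSB is 9.4 V / 4096 = 2.295 mV.
(V_in − V_low)/LSB = (3.9824 − (−4.7))/0.00229492 = 3783.3096 → code 3783 (round).
V_rec = (−4.7) + 3783·0.00229492 = 3.9816895 V.
Error = 3.9824 − 3.9816895 = 0.000710547 V = 0.711 mV.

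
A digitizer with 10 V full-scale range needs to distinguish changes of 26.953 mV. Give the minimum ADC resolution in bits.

9 bits

Number of steps required ≥ 10 V / 26.953 mV = 371.02.
Need 2^N ≥ 371.02; 2^8 = 256, 2^9 = 512.
Minimum N = 9.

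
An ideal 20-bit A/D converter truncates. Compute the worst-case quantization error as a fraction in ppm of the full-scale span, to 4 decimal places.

Truncating → worst-case error = 1 LSB = V_FS/2^20, so 1e+06/1048576 = 0.953674 ppm of full scale.

0.9537 ppm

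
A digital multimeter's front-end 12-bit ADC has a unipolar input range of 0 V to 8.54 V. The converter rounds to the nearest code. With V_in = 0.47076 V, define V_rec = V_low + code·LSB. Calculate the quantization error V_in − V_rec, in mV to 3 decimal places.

-0.441 mV

Step size: 8.54 V ÷ 2^12 = 2.085 mV.
(0.47076 − 0)/0.00208496 = 225.7884; round gives code 226.
Reconstructed: 0.47120117 V.
V_in − V_rec = -0.000441172 V = -0.441 mV.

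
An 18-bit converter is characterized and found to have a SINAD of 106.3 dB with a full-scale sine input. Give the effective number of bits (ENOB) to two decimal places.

17.37 bits

ENOB = (SINAD − 1.76) / 6.02 = (106.3 − 1.76)/6.02 = 17.365.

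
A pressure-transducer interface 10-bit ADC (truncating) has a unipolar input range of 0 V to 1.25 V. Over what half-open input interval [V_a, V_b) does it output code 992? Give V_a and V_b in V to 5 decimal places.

LSB = 1.25/2^10 = 1.221 mV.
V_a = V_low + 992·LSB = 1.21094 V; V_b = V_low + 993·LSB = 1.21216 V.

[1.21094 V, 1.21216 V)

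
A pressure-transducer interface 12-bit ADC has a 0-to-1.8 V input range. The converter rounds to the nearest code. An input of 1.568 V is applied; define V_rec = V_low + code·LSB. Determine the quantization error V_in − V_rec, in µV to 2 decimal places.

31.25 µV

One LSB is 1.8 V / 4096 = 439.45 µV.
(V_in − V_low)/LSB = (1.568 − 0)/0.000439453 = 3568.0711 → code 3568 (round).
Reconstructed: 1.5679687 V.
Difference: 3.125e-05 V → 31.25 µV.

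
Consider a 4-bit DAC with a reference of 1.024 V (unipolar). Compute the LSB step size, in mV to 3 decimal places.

Full-scale span = 1.024 V.
LSB = 1.024 / 2^4 = 1.024 / 16 = 0.064 V = 64.000 mV.

64.000 mV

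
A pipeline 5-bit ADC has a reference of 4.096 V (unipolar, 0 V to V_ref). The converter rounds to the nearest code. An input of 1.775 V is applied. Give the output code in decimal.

code 14

LSB = 4.096 V / 32 = 128.000 mV.
(V_in − V_low)/LSB = (1.775 − 0) / 0.128 = 13.867.
Round → code 14.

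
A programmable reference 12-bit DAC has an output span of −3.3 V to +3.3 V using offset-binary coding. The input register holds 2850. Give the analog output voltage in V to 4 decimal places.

LSB = 6.6 V / 2^12 = 1.611 mV.
V_out = (−3.3) + 2850 × 0.00161133 V = 1.29229 V.

1.2923 V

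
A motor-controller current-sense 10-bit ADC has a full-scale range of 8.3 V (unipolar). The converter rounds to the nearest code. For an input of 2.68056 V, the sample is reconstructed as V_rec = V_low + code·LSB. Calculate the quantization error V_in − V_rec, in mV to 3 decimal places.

Step size: 8.3 V ÷ 2^10 = 8.105 mV.
(2.68056 − 0)/0.00810547 = 330.7101; round gives code 331.
Code 331 maps back to 0 + 331×0.00810547 V = 2.6829102 V.
Difference: -0.00235016 V → -2.350 mV.

-2.350 mV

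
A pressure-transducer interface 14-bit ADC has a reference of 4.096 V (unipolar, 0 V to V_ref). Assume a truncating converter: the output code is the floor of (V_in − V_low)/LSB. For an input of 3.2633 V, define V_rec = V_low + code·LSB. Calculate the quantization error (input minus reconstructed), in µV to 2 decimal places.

50.00 µV

Step size: 4.096 V ÷ 2^14 = 250.00 µV.
Scaled input = 13053.2000 LSBs, so code = 13053.
V_rec = 0 + 13053·0.00025 = 3.26325 V.
Difference: 5e-05 V → 50.00 µV.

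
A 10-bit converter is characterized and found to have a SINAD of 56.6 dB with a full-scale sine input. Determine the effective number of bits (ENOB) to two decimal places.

9.11 bits

ENOB = (SINAD − 1.76) / 6.02 = (56.6 − 1.76)/6.02 = 9.110.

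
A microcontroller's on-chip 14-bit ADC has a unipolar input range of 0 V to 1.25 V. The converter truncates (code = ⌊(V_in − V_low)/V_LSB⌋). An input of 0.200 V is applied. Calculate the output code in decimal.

code 2621

With 16384 levels over 1.25 V, one step is 76.29 µV.
(V_in − V_low)/LSB = (0.200 − 0) / 7.62939e-05 = 2621.440.
⌊·⌋(2621.440) = 2621.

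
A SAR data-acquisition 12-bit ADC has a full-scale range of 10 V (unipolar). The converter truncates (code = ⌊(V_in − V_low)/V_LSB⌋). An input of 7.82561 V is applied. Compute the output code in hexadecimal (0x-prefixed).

code 0xC85 (decimal 3205)

LSB = 10 V / 4096 = 2.441 mV.
(7.82561 − 0) / 0.00244141 = 3205.370 LSBs.
Floor → code 3205.
In hexadecimal (0x-prefixed): 0xC85.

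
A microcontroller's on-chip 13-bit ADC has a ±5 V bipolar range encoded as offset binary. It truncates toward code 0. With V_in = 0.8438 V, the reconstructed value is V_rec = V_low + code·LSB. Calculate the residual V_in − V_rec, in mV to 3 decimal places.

LSB = 10/2^13 = 1.221 mV.
(V_in − V_low)/LSB = (0.8438 − (−5))/0.0012207 = 4787.2410 → code 4787 (floor).
Reconstructed: 0.84350586 V.
V_in − V_rec = 0.000294141 V = 0.294 mV.

0.294 mV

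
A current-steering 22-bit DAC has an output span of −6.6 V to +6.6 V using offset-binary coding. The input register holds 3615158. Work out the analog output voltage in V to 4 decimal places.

LSB = 13.2 V / 2^22 = 3.15 µV.
V_out = (−6.6) + 3615158 × 3.14713e-06 V = 4.77736 V.

4.7774 V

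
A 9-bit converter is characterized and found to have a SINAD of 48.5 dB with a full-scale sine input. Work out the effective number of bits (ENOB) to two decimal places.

ENOB = (SINAD − 1.76) / 6.02 = (48.5 − 1.76)/6.02 = 7.764.

7.76 bits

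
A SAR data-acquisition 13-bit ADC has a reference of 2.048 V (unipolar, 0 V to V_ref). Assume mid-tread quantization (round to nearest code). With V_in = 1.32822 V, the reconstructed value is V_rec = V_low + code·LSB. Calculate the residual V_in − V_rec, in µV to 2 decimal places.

One LSB is 2.048 V / 8192 = 250.00 µV.
(V_in − V_low)/LSB = (1.32822 − 0)/0.00025 = 5312.8800 → code 5313 (round).
V_rec = 0 + 5313·0.00025 = 1.32825 V.
V_in − V_rec = -3e-05 V = -30.00 µV.

-30.00 µV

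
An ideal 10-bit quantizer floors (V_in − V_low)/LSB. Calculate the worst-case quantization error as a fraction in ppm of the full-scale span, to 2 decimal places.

976.56 ppm

Truncating → worst-case error = 1 LSB = V_FS/2^10, so 1e+06/1024 = 976.562 ppm of full scale.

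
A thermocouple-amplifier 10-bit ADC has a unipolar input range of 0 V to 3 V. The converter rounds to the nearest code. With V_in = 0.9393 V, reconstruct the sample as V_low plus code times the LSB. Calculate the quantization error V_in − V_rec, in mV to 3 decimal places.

-1.130 mV

One LSB is 3 V / 1024 = 2.930 mV.
(0.9393 − 0)/0.00292969 = 320.6144; round gives code 321.
V_rec = 0 + 321·0.00292969 = 0.94042969 V.
V_in − V_rec = -0.00112969 V = -1.130 mV.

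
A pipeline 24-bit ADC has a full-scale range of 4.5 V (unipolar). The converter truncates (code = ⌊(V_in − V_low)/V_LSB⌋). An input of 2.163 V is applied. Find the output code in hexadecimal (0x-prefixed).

With 16777216 levels over 4.5 V, one step is 0.27 µV.
(2.163 − 0) / 2.68221e-07 = 8064248.491 LSBs.
Floor → code 8064248.
In hexadecimal (0x-prefixed): 0x7B0CF8.

code 0x7B0CF8 (decimal 8064248)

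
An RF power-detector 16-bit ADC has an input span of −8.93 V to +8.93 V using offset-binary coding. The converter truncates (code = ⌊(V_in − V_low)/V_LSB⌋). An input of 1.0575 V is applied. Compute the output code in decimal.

With 65536 levels over 17.86 V, one step is 272.52 µV.
Input sits at 36648.421 steps above V_low.
So the output code is 36648.

code 36648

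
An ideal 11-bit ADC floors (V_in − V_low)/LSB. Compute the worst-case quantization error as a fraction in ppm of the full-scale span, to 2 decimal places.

488.28 ppm

Truncating → worst-case error = 1 LSB = V_FS/2^11, so 1e+06/2048 = 488.281 ppm of full scale.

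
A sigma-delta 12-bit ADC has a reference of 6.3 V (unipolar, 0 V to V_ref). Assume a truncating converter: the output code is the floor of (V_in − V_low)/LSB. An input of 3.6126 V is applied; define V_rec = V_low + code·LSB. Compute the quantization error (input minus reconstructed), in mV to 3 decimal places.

1.174 mV

Step size: 6.3 V ÷ 2^12 = 1.538 mV.
(V_in − V_low)/LSB = (3.6126 − 0)/0.00153809 = 2348.7634 → code 2348 (floor).
V_rec = 0 + 2348·0.00153809 = 3.6114258 V.
Difference: 0.00117422 V → 1.174 mV.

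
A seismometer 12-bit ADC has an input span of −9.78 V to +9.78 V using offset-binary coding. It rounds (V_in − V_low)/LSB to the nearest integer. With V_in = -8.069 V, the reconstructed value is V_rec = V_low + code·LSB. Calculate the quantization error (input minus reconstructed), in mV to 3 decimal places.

LSB = 19.56/2^12 = 4.775 mV.
(V_in − V_low)/LSB = (-8.069 − (−9.78))/0.00477539 = 358.2953 → code 358 (round).
Code 358 maps back to (−9.78) + 358×0.00477539 V = -8.0704102 V.
V_in − V_rec = 0.00141016 V = 1.410 mV.

1.410 mV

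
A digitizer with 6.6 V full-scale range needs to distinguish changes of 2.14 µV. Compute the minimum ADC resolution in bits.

Number of steps required ≥ 6.6 V / 2.14 µV = 3084112.15.
Need 2^N ≥ 3084112.15; 2^21 = 2097152, 2^22 = 4194304.
Minimum N = 22.

22 bits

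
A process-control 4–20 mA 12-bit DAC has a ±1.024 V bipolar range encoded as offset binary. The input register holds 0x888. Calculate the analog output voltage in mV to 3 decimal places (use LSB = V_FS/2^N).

LSB = 2.048 V / 2^12 = 0.500 mV.
Code 0x888 = 2184 decimal.
V_out = (−1.024) + 2184 × 0.0005 V = 0.068 V.
= 68.000 mV.

68.000 mV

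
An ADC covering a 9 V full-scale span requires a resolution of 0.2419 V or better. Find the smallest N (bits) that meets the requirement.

6 bits

Number of steps required ≥ 9 V / 0.2419 V = 37.21.
Need 2^N ≥ 37.21; 2^5 = 32, 2^6 = 64.
Minimum N = 6.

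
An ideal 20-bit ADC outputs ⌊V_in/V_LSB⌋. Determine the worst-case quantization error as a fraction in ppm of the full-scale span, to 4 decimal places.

Truncating → worst-case error = 1 LSB = V_FS/2^20, so 1e+06/1048576 = 0.953674 ppm of full scale.

0.9537 ppm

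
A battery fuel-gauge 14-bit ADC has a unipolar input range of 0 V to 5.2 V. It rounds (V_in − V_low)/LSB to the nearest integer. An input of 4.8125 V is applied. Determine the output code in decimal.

LSB = 5.2 V / 16384 = 317.38 µV.
Input sits at 15163.077 steps above V_low.
Round → code 15163.

code 15163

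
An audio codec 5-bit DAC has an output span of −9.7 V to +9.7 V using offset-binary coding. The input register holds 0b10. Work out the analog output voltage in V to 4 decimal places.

LSB = 19.4 V / 2^5 = 0.6062 V.
Code 0b10 = 2 decimal.
V_out = (−9.7) + 2 × 0.60625 V = -8.4875 V.

-8.4875 V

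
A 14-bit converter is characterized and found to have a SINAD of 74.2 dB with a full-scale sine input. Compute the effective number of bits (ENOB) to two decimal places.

ENOB = (SINAD − 1.76) / 6.02 = (74.2 − 1.76)/6.02 = 12.033.

12.03 bits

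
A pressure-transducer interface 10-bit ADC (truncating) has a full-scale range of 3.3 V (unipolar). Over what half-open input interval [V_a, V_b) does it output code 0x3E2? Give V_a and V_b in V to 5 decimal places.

[3.20332 V, 3.20654 V)

LSB = 3.3/2^10 = 3.223 mV.
Code 0x3E2 = 994 decimal.
V_a = V_low + 994·LSB = 3.20332 V; V_b = V_low + 995·LSB = 3.20654 V.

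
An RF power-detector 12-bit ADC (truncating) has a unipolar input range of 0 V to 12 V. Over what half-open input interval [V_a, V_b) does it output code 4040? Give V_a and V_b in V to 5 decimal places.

[11.83594 V, 11.83887 V)

LSB = 12/2^12 = 2.930 mV.
V_a = V_low + 4040·LSB = 11.8359 V; V_b = V_low + 4041·LSB = 11.8389 V.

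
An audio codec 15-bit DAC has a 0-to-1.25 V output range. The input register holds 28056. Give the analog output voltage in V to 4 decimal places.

LSB = 1.25 V / 2^15 = 38.15 µV.
V_out = 0 + 28056 × 3.8147e-05 V = 1.07025 V.

1.0703 V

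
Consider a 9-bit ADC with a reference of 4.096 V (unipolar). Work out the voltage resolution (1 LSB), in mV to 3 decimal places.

8.000 mV

Full-scale span = 4.096 V.
LSB = 4.096 / 2^9 = 4.096 / 512 = 0.008 V = 8.000 mV.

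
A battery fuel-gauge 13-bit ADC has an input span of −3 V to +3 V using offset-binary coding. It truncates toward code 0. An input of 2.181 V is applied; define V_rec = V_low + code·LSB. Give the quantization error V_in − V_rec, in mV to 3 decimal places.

One LSB is 6 V / 8192 = 0.732 mV.
(2.181 − (−3))/0.000732422 = 7073.7920; ⌊·⌋ gives code 7073.
V_rec = (−3) + 7073·0.000732422 = 2.1804199 V.
V_in − V_rec = 0.000580078 V = 0.580 mV.

0.580 mV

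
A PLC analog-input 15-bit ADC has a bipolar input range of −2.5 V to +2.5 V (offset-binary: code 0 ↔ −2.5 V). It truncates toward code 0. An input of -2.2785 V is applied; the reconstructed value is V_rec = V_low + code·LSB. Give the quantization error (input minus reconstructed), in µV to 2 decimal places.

94.97 µV

One LSB is 5 V / 32768 = 152.59 µV.
(V_in − V_low)/LSB = (-2.2785 − (−2.5))/0.000152588 = 1451.6224 → code 1451 (floor).
Code 1451 maps back to (−2.5) + 1451×0.000152588 V = -2.278595 V.
Difference: 9.49707e-05 V → 94.97 µV.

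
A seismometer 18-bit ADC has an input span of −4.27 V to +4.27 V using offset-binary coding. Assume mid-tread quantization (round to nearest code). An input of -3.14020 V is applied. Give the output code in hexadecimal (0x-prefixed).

LSB = 8.54 V / 262144 = 32.58 µV.
Input sits at 34680.362 steps above V_low.
round(34680.362) = 34680.
In hexadecimal (0x-prefixed): 0x8778.

code 0x8778 (decimal 34680)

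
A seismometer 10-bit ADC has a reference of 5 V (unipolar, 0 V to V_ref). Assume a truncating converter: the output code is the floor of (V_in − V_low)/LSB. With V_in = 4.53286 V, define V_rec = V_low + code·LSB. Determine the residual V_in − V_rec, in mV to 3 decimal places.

LSB = 5/2^10 = 4.883 mV.
(4.53286 − 0)/0.00488281 = 928.3297; ⌊·⌋ gives code 928.
V_rec = 0 + 928·0.00488281 = 4.53125 V.
Error = 4.53286 − 4.53125 = 0.00161 V = 1.610 mV.

1.610 mV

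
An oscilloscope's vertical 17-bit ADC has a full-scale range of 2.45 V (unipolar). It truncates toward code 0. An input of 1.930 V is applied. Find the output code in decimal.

Full-scale span = 2.45 V; LSB = 2.45/2^17 = 18.69 µV.
(V_in − V_low)/LSB = (1.930 − 0) / 1.8692e-05 = 103252.637.
So the output code is 103252.

code 103252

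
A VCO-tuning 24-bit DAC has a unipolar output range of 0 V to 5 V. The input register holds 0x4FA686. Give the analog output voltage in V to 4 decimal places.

1.5557 V

LSB = 5 V / 2^24 = 0.30 µV.
Code 0x4FA686 = 5219974 decimal.
V_out = 0 + 5219974 × 2.98023e-07 V = 1.55567 V.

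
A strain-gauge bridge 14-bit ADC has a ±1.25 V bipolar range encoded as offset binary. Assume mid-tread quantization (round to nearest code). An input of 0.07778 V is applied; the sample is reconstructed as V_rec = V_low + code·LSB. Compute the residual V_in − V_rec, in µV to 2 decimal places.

-39.82 µV

Step size: 2.5 V ÷ 2^14 = 152.59 µV.
(V_in − V_low)/LSB = (0.07778 − (−1.25))/0.000152588 = 8701.7390 → code 8702 (round).
Reconstructed: 0.077819824 V.
Error = 0.07778 − 0.077819824 = -3.98242e-05 V = -39.82 µV.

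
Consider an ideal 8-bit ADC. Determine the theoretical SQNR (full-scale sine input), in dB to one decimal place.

SNR ≈ 6.02·N + 1.76 dB = 6.02·8 + 1.76 = 49.92 dB.

49.9 dB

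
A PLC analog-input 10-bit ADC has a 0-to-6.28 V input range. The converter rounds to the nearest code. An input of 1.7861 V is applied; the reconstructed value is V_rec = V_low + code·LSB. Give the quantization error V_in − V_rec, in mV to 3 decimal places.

1.452 mV

Step size: 6.28 V ÷ 2^10 = 6.133 mV.
Scaled input = 291.2367 LSBs, so code = 291.
Code 291 maps back to 0 + 291×0.00613281 V = 1.7846484 V.
V_in − V_rec = 0.00145156 V = 1.452 mV.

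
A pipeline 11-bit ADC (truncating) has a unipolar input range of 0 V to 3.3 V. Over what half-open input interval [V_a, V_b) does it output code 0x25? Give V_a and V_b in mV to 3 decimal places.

[59.619 mV, 61.230 mV)

LSB = 3.3/2^11 = 1.611 mV.
Code 0x25 = 37 decimal.
V_a = V_low + 37·LSB = 0.0596191 V; V_b = V_low + 38·LSB = 0.0612305 V.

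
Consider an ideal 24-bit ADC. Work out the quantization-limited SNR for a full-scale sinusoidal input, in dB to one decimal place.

SNR ≈ 6.02·N + 1.76 dB = 6.02·24 + 1.76 = 146.24 dB.

146.2 dB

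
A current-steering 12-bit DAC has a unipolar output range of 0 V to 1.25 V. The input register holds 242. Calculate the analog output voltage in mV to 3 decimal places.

73.853 mV

LSB = 1.25 V / 2^12 = 305.18 µV.
V_out = 0 + 242 × 0.000305176 V = 0.0738525 V.
= 73.853 mV.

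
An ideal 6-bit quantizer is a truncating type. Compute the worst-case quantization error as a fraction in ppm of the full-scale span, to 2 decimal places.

Truncating → worst-case error = 1 LSB = V_FS/2^6, so 1e+06/64 = 15625 ppm of full scale.

15625.00 ppm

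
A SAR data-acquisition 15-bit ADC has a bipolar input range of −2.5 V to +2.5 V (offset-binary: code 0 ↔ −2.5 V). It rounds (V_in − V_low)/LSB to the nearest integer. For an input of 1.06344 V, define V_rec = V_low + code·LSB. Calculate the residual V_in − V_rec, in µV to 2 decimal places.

Step size: 5 V ÷ 2^15 = 152.59 µV.
(V_in − V_low)/LSB = (1.06344 − (−2.5))/0.000152588 = 23353.3604 → code 23353 (round).
V_rec = (−2.5) + 23353·0.000152588 = 1.063385 V.
Difference: 5.49902e-05 V → 54.99 µV.

54.99 µV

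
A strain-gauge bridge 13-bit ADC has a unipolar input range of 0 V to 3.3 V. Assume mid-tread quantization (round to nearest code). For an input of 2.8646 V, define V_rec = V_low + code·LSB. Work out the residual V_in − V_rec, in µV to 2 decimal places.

LSB = 3.3/2^13 = 402.83 µV.
Scaled input = 7111.1525 LSBs, so code = 7111.
V_rec = 0 + 7111·0.000402832 = 2.8645386 V.
Error = 2.8646 − 2.8645386 = 6.14258e-05 V = 61.43 µV.

61.43 µV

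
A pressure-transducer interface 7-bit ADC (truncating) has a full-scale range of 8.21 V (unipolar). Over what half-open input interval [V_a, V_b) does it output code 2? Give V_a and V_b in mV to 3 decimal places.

LSB = 8.21/2^7 = 64.141 mV.
V_a = V_low + 2·LSB = 0.128281 V; V_b = V_low + 3·LSB = 0.192422 V.

[128.281 mV, 192.422 mV)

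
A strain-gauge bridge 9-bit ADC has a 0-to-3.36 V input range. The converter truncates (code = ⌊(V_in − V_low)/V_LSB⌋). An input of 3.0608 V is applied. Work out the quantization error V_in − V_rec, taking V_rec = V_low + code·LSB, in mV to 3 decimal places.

One LSB is 3.36 V / 512 = 6.562 mV.
(V_in − V_low)/LSB = (3.0608 − 0)/0.0065625 = 466.4076 → code 466 (floor).
Code 466 maps back to 0 + 466×0.0065625 V = 3.058125 V.
Difference: 0.002675 V → 2.675 mV.

2.675 mV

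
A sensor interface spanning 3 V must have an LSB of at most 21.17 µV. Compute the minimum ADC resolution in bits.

18 bits

Number of steps required ≥ 3 V / 21.17 µV = 141709.97.
Need 2^N ≥ 141709.97; 2^17 = 131072, 2^18 = 262144.
Minimum N = 18.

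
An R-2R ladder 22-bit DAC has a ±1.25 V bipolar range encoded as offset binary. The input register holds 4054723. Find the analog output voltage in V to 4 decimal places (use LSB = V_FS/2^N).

1.1668 V

LSB = 2.5 V / 2^22 = 0.60 µV.
V_out = (−1.25) + 4054723 × 5.96046e-07 V = 1.1668 V.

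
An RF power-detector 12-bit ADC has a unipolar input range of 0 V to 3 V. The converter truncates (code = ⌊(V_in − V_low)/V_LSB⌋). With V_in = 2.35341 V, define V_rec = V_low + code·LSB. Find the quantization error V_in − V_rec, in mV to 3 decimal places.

0.139 mV

LSB = 3/2^12 = 0.732 mV.
(2.35341 − 0)/0.000732422 = 3213.1891; ⌊·⌋ gives code 3213.
V_rec = 0 + 3213·0.000732422 = 2.3532715 V.
Difference: 0.000138516 V → 0.139 mV.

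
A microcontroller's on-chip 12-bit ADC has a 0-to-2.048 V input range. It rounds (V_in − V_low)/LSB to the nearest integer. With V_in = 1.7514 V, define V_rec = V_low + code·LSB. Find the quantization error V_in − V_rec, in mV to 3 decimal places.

-0.100 mV

LSB = 2.048/2^12 = 0.500 mV.
Scaled input = 3502.8000 LSBs, so code = 3503.
V_rec = 0 + 3503·0.0005 = 1.7515 V.
V_in − V_rec = -0.0001 V = -0.100 mV.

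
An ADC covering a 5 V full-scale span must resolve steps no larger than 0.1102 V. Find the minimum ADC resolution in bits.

Number of steps required ≥ 5 V / 0.1102 V = 45.37.
Need 2^N ≥ 45.37; 2^5 = 32, 2^6 = 64.
Minimum N = 6.

6 bits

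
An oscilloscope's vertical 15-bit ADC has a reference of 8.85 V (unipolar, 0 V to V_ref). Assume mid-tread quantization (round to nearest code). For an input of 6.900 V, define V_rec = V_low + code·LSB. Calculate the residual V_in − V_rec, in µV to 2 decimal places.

-18.31 µV

LSB = 8.85/2^15 = 270.08 µV.
Scaled input = 25547.9322 LSBs, so code = 25548.
V_rec = 0 + 25548·0.000270081 = 6.9000183 V.
Difference: -1.83105e-05 V → -18.31 µV.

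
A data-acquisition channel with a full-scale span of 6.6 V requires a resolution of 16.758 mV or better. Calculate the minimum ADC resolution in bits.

Number of steps required ≥ 6.6 V / 16.758 mV = 393.84.
Need 2^N ≥ 393.84; 2^8 = 256, 2^9 = 512.
Minimum N = 9.

9 bits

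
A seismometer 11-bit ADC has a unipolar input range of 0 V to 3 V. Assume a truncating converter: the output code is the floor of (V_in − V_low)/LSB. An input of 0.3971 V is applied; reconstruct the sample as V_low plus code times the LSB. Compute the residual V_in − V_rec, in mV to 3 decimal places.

LSB = 3/2^11 = 1.465 mV.
(V_in − V_low)/LSB = (0.3971 − 0)/0.00146484 = 271.0869 → code 271 (floor).
Reconstructed: 0.39697266 V.
Difference: 0.000127344 V → 0.127 mV.

0.127 mV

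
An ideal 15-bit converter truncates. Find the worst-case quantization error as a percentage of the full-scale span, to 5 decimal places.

Truncating → worst-case error = 1 LSB = V_FS/2^15, so 100/32768 = 0.00305176 % of full scale.

0.00305 %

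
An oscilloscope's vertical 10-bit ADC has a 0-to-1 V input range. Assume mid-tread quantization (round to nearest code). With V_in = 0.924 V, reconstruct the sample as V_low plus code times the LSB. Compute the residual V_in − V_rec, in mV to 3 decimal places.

LSB = 1/2^10 = 0.977 mV.
(0.924 − 0)/0.000976562 = 946.1760; round gives code 946.
Reconstructed: 0.92382812 V.
Error = 0.924 − 0.92382812 = 0.000171875 V = 0.172 mV.

0.172 mV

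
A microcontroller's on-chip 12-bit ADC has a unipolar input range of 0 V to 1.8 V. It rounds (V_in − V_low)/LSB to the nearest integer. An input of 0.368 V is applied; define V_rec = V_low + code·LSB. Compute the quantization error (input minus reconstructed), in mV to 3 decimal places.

0.178 mV

One LSB is 1.8 V / 4096 = 439.45 µV.
(V_in − V_low)/LSB = (0.368 − 0)/0.000439453 = 837.4044 → code 837 (round).
Code 837 maps back to 0 + 837×0.000439453 V = 0.36782227 V.
Difference: 0.000177734 V → 0.178 mV.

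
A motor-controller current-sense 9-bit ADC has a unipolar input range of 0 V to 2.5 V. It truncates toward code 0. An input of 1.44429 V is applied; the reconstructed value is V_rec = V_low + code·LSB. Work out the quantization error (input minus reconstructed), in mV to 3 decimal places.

3.860 mV

Step size: 2.5 V ÷ 2^9 = 4.883 mV.
Scaled input = 295.7906 LSBs, so code = 295.
Reconstructed: 1.4404297 V.
Error = 1.44429 − 1.4404297 = 0.00386031 V = 3.860 mV.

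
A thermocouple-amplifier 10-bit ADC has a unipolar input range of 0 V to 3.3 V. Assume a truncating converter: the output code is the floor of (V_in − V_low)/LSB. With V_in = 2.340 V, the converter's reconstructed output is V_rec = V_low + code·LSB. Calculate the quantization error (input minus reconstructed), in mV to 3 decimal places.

Step size: 3.3 V ÷ 2^10 = 3.223 mV.
Scaled input = 726.1091 LSBs, so code = 726.
V_rec = 0 + 726·0.00322266 = 2.3396484 V.
Difference: 0.000351562 V → 0.352 mV.

0.352 mV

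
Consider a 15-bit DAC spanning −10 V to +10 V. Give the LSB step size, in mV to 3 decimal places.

Full-scale span = 20 V.
LSB = 20 / 2^15 = 20 / 32768 = 0.000610352 V = 0.610 mV.

0.610 mV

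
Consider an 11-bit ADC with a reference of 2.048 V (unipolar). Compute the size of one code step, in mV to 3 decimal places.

1.000 mV

Full-scale span = 2.048 V.
LSB = 2.048 / 2^11 = 2.048 / 2048 = 0.001 V = 1.000 mV.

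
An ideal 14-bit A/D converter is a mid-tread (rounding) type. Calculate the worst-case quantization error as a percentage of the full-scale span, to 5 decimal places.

0.00305 %

Rounding → worst-case error = ½ LSB = V_FS/2^15, so 100/32768 = 0.00305176 % of full scale.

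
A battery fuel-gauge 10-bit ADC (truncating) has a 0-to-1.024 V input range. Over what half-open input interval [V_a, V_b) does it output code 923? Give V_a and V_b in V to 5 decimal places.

[0.92300 V, 0.92400 V)

LSB = 1.024/2^10 = 1.000 mV.
V_a = V_low + 923·LSB = 0.923 V; V_b = V_low + 924·LSB = 0.924 V.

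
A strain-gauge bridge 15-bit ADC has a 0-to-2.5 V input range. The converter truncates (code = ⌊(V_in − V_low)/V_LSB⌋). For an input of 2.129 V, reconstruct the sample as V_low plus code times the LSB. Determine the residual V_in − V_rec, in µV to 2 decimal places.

Step size: 2.5 V ÷ 2^15 = 76.29 µV.
Scaled input = 27905.2288 LSBs, so code = 27905.
Reconstructed: 2.1289825 V.
V_in − V_rec = 1.74561e-05 V = 17.46 µV.

17.46 µV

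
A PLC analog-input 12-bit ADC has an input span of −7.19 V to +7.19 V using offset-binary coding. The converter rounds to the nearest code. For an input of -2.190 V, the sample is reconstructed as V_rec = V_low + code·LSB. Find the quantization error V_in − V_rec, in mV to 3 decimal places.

LSB = 14.38/2^12 = 3.511 mV.
Scaled input = 1424.2003 LSBs, so code = 1424.
Reconstructed: -2.1907031 V.
Error = -2.190 − (−2.1907031) = 0.000703125 V = 0.703 mV.

0.703 mV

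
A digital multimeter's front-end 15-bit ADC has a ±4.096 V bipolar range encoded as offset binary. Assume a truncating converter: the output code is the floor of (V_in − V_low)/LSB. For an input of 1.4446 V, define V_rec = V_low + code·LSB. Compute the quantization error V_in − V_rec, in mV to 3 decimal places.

LSB = 8.192/2^15 = 250.00 µV.
(V_in − V_low)/LSB = (1.4446 − (−4.096))/0.00025 = 22162.4000 → code 22162 (floor).
Code 22162 maps back to (−4.096) + 22162×0.00025 V = 1.4445 V.
Difference: 0.0001 V → 0.100 mV.

0.100 mV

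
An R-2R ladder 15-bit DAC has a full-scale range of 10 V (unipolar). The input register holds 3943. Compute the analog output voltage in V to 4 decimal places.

1.2033 V

LSB = 10 V / 2^15 = 305.18 µV.
V_out = 0 + 3943 × 0.000305176 V = 1.20331 V.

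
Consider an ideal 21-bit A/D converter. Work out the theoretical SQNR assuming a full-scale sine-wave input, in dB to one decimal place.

SNR ≈ 6.02·N + 1.76 dB = 6.02·21 + 1.76 = 128.18 dB.

128.2 dB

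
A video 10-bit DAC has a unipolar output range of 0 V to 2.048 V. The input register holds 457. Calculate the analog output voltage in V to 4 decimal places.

0.9140 V

LSB = 2.048 V / 2^10 = 2.000 mV.
V_out = 0 + 457 × 0.002 V = 0.914 V.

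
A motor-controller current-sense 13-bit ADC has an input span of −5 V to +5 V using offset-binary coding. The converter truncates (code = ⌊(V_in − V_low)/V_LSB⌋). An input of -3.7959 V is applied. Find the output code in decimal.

code 986

With 8192 levels over 10 V, one step is 1.221 mV.
(V_in − V_low)/LSB = (-3.7959 − (−5)) / 0.0012207 = 986.399.
⌊·⌋(986.399) = 986.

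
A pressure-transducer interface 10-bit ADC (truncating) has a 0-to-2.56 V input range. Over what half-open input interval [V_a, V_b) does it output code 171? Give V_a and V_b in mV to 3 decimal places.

[427.500 mV, 430.000 mV)

LSB = 2.56/2^10 = 2.500 mV.
V_a = V_low + 171·LSB = 0.4275 V; V_b = V_low + 172·LSB = 0.43 V.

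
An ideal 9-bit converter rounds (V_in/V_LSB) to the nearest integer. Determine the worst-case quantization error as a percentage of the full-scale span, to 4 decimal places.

0.0977 %

Rounding → worst-case error = ½ LSB = V_FS/2^10, so 100/1024 = 0.0976562 % of full scale.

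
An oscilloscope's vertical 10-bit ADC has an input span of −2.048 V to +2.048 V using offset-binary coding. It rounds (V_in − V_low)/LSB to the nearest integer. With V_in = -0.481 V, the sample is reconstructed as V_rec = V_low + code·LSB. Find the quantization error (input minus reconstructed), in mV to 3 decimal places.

-1.000 mV

One LSB is 4.096 V / 1024 = 4.000 mV.
(V_in − V_low)/LSB = (-0.481 − (−2.048))/0.004 = 391.7500 → code 392 (round).
Reconstructed: -0.48 V.
V_in − V_rec = -0.001 V = -1.000 mV.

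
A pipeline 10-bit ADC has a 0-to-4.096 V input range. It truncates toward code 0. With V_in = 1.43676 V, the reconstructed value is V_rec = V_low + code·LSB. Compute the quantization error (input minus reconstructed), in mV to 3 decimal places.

0.760 mV

LSB = 4.096/2^10 = 4.000 mV.
(1.43676 − 0)/0.004 = 359.1900; ⌊·⌋ gives code 359.
V_rec = 0 + 359·0.004 = 1.436 V.
Difference: 0.00076 V → 0.760 mV.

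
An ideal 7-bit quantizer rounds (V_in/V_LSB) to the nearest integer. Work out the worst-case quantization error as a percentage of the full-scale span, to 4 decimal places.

0.3906 %

Rounding → worst-case error = ½ LSB = V_FS/2^8, so 100/256 = 0.390625 % of full scale.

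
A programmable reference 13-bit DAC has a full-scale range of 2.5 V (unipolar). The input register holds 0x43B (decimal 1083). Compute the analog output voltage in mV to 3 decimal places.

330.505 mV

LSB = 2.5 V / 2^13 = 305.18 µV.
Code 0x43B = 1083 decimal.
V_out = 0 + 1083 × 0.000305176 V = 0.330505 V.
= 330.505 mV.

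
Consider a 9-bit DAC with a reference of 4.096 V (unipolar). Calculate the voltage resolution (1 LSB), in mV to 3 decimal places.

Full-scale span = 4.096 V.
LSB = 4.096 / 2^9 = 4.096 / 512 = 0.008 V = 8.000 mV.

8.000 mV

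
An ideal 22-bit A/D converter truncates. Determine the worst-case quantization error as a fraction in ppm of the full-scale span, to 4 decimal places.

0.2384 ppm

Truncating → worst-case error = 1 LSB = V_FS/2^22, so 1e+06/4194304 = 0.238419 ppm of full scale.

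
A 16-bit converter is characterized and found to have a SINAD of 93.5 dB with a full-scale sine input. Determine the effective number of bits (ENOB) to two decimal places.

15.24 bits

ENOB = (SINAD − 1.76) / 6.02 = (93.5 − 1.76)/6.02 = 15.239.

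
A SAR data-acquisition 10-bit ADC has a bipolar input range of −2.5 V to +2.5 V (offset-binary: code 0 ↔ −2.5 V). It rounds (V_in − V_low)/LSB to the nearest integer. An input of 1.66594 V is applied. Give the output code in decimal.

With 1024 levels over 5 V, one step is 4.883 mV.
(V_in − V_low)/LSB = (1.66594 − (−2.5)) / 0.00488281 = 853.185.
Round → code 853.

code 853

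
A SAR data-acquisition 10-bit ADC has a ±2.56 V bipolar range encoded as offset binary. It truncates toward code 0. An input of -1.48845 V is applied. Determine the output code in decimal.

code 214

LSB = 5.12 V / 1024 = 5.000 mV.
(-1.48845 − (−2.56)) / 0.005 = 214.310 LSBs.
So the output code is 214.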